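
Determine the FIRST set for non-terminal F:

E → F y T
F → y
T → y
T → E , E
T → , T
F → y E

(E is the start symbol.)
From F → y:
  - y is a terminal: add 'y' and stop
From F → y E:
  - y is a terminal: add 'y' and stop

Collecting: FIRST(F) = { 'y' }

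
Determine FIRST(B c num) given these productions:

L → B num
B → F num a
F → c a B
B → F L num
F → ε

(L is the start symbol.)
{ 'c', 'num' }

FIRST sets of the non-terminals involved (from the grammar, by fixed-point iteration):
  FIRST(B) = { 'c', 'num' }

To compute FIRST(B c num), process the symbols left to right:
Symbol B is a non-terminal. Add FIRST(B) \ {ε} = { 'c', 'num' }
B is not nullable (ε ∉ FIRST(B)), so stop here.
FIRST(B c num) = { 'c', 'num' }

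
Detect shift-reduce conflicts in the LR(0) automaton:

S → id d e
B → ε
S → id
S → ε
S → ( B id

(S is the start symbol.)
A shift-reduce conflict occurs when an LR(0) state has both:
  - a complete (reduce) item [A → α .] (dot at the end), and
  - a shift item [B → β . c γ] (dot before a terminal).

Augment with S' → S and build the canonical LR(0) collection (I0 = CLOSURE({[S' → . S]}), then GOTO on every symbol after a dot until no new states appear). It has 8 states:
  I0: { [S → . ( B id], [S → . id d e], [S → . id], [S → .], [S' → . S] }  — shift, reduce
  I1: { [B → .], [S → ( . B id] }  — reduce
  I2: { [S' → S .] }  — accept
  I3: { [S → id . d e], [S → id .] }  — shift, reduce
  I4: { [S → id d . e] }  — shift
  I5: { [S → id d e .] }  — reduce
  I6: { [S → ( B . id] }  — shift
  I7: { [S → ( B id .] }  — reduce

I0 contains reduce item [S → .] and shift items [S → . ( B id], [S → . id], [S → . id d e] — shift-reduce conflict.
I3 contains reduce item [S → id .] and shift item [S → id . d e] — shift-reduce conflict.

Answer: Yes — I0: [S → .] vs [S → . ( B id]; I3: [S → id .] vs [S → id . d e]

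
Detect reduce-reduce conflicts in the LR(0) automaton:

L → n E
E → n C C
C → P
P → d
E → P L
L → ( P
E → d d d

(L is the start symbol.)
A reduce-reduce conflict occurs when an LR(0) state has two complete items [A → α .] and [B → β .] — both call for a reduction, and with no lookahead the parser cannot choose between them.

Augment with L' → L and build the canonical LR(0) collection (I0 = CLOSURE({[L' → . L]}), then GOTO on every symbol after a dot until no new states appear). It has 16 states:
  I0: { [L → . ( P], [L → . n E], [L' → . L] }  — shift
  I1: { [L → ( . P], [P → . d] }  — shift
  I2: { [L' → L .] }  — accept
  I3: { [E → . P L], [E → . d d d], [E → . n C C], [L → n . E], [P → . d] }  — shift
  I4: { [L → n E .] }  — reduce
  I5: { [E → P . L], [L → . ( P], [L → . n E] }  — shift
  I6: { [E → d . d d], [P → d .] }  — shift, reduce
  I7: { [C → . P], [E → n . C C], [P → . d] }  — shift
  I8: { [C → . P], [E → n C . C], [P → . d] }  — shift
  I9: { [C → P .] }  — reduce
  I10: { [P → d .] }  — reduce
  I11: { [E → n C C .] }  — reduce
  I12: { [E → d d . d] }  — shift
  I13: { [E → d d d .] }  — reduce
  I14: { [E → P L .] }  — reduce
  I15: { [L → ( P .] }  — reduce

No state contains more than one complete item.

Answer: No reduce-reduce conflicts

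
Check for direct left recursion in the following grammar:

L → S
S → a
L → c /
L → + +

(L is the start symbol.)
No direct left recursion

L → S: starts with S
S → a: starts with a
L → c /: starts with c
L → + +: starts with '+'

No direct left recursion found.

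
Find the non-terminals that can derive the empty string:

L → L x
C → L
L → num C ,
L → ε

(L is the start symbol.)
{ 'C', 'L' }

A non-terminal is nullable if it can derive ε (the empty string): either it has an ε-production, or it has a production whose right-hand side consists entirely of nullable non-terminals.

ε-productions: L → ε
So L is immediately nullable.
C → L: every symbol on the right is nullable, so C is nullable too.
Every non-terminal is now nullable.
Nullable = { 'C', 'L' }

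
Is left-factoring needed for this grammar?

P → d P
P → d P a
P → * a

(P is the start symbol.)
Yes, P has productions with common prefix 'd P'

Left-factoring is needed when two productions for the same non-terminal
share a common prefix on the right-hand side.

Productions for P:
  P → d P
  P → d P a
  P → * a

Found common prefix 'd P' in productions for P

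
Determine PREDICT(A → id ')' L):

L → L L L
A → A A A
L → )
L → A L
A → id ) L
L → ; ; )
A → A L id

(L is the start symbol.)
{ 'id' }

PREDICT(A → id ')' L) = (FIRST(RHS) \ {ε}) ∪ (FOLLOW(A) if ε ∈ FIRST(RHS), i.e. RHS ⇒* ε)
FIRST(id ')' L) = { 'id' }
ε ∉ FIRST(id ')' L), so FOLLOW(A) is not added.
PREDICT(A → id ')' L) = { 'id' }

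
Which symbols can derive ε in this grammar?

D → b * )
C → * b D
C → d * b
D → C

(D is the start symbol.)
None

A non-terminal is nullable if it can derive ε (the empty string): either it has an ε-production, or it has a production whose right-hand side consists entirely of nullable non-terminals.

There are no ε-productions, so no non-terminal can derive ε.
No non-terminals are nullable.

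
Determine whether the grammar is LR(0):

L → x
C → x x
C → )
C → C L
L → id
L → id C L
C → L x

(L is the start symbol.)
Augment with L' → L and build the canonical LR(0) collection (I0 = CLOSURE({[L' → . L]}), then GOTO on every symbol after a dot until no new states appear). It has 11 states:
  I0: { [L → . id C L], [L → . id], [L → . x], [L' → . L] }  — shift
  I1: { [L' → L .] }  — accept
  I2: { [C → . )], [C → . C L], [C → . L x], [C → . x x], [L → . id C L], [L → . id], [L → . x], [L → id . C L], [L → id .] }  — shift, reduce
  I3: { [L → x .] }  — reduce
  I4: { [C → ) .] }  — reduce
  I5: { [C → C . L], [L → . id C L], [L → . id], [L → . x], [L → id C . L] }  — shift
  I6: { [C → L . x] }  — shift
  I7: { [C → x . x], [L → x .] }  — shift, reduce
  I8: { [C → x x .] }  — reduce
  I9: { [C → L x .] }  — reduce
  I10: { [C → C L .], [L → id C L .] }  — 2 reduces

Conflict in state I2:
  Shift-reduce conflict between [L → id .] and [C → . )]
So the grammar is NOT LR(0).

Answer: No. Shift-reduce conflict between [L → id .] and [C → . )]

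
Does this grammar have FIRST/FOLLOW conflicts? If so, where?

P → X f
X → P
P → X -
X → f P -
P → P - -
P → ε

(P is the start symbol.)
Yes. P → X f with FOLLOW(P) on { '-', 'f' }; P → X '-' with FOLLOW(P) on { '-', 'f' }; P → P '-' '-' with FOLLOW(P) on { '-', 'f' }; X → f P '-' with FOLLOW(X) on { 'f' }

A FIRST/FOLLOW conflict occurs when a non-terminal N has a nullable alternative N → β (β ⇒* ε) and another alternative N → α with FIRST(α) ∩ FOLLOW(N) ≠ ∅: on such a lookahead the parser cannot decide between expanding α and letting N vanish via β.

Nullable non-terminals: P, X.
FIRST sets used below: FIRST(X) = { '-', 'f', ε }, FIRST(P) = { '-', 'f', ε }

P: nullable alternative(s) P → ε; FOLLOW(P) = { $, '-', 'f' }
  P → X f: FIRST \ {ε} = { '-', 'f' } — overlaps FOLLOW(P) on { '-', 'f' }: CONFLICT
  P → X -: FIRST \ {ε} = { '-', 'f' } — overlaps FOLLOW(P) on { '-', 'f' }: CONFLICT
  P → P - -: FIRST \ {ε} = { '-', 'f' } — overlaps FOLLOW(P) on { '-', 'f' }: CONFLICT
  P → ε: FIRST \ {ε} = { } — this is the only nullable alternative, skip

X: nullable alternative(s) X → P; FOLLOW(X) = { '-', 'f' }
  X → P: FIRST \ {ε} = { '-', 'f' } — this is the only nullable alternative, skip
  X → f P -: FIRST \ {ε} = { 'f' } — overlaps FOLLOW(X) on { 'f' }: CONFLICT

So the grammar has 4 FIRST/FOLLOW conflicts (marked CONFLICT above).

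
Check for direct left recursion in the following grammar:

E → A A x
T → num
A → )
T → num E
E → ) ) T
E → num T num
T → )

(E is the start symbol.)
Direct left recursion occurs when N → N α for some non-terminal N (the right-hand side begins with the left-hand side itself).

E → A A x: starts with A
T → num: starts with num
A → ): starts with ')'
T → num E: starts with num
E → ) ) T: starts with ')'
E → num T num: starts with num
T → ): starts with ')'

No direct left recursion found.

Answer: No direct left recursion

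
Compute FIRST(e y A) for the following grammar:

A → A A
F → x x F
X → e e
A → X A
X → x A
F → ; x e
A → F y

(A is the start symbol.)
To compute FIRST(e y A), process the symbols left to right:
Symbol e is a terminal. Add 'e' and stop.
FIRST(e y A) = { 'e' }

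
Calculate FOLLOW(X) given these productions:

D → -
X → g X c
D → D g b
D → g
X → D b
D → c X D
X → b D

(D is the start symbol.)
To compute FOLLOW(X), find every occurrence of X on a right-hand side N → α X β: add FIRST(β) \ {ε}, and if β is empty or nullable also add FOLLOW(N). Iterate to a fixed point.

In X → g X c: X is followed by c, add FIRST(c) \ {ε} = { 'c' }
In D → c X D: X is followed by D, add FIRST(D) \ {ε} = { '-', 'c', 'g' }

Taking the union: FOLLOW(X) = { '-', 'c', 'g' }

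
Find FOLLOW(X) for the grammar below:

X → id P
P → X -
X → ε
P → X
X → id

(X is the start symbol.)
To compute FOLLOW(X), find every occurrence of X on a right-hand side N → α X β: add FIRST(β) \ {ε}, and if β is empty or nullable also add FOLLOW(N). Iterate to a fixed point.

X is the start symbol, so $ ∈ FOLLOW(X).
In P → X -: X is followed by '-', add FIRST('-') \ {ε} = { '-' }
In P → X: X is at the end, add FOLLOW(P)

The FOLLOW sets referred to above (computed the same way, to a fixed point):
  FOLLOW(P) = { $, '-' }

Taking the union: FOLLOW(X) = { $, '-' }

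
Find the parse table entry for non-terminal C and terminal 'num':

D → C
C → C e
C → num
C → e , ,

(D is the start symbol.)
C → C e, C → num

To find M[C, 'num'], we find productions for C where 'num' is in the predict set (PREDICT(N → α) = (FIRST(α) \ {ε}) ∪ (FOLLOW(N) if α ⇒* ε)).

Relevant sets:
  FIRST(C) = { 'e', 'num' }

C → C e: PREDICT = { 'e', 'num' }
  'num' is in predict set, so this production goes in M[C, 'num']
C → num: PREDICT = { 'num' }
  'num' is in predict set, so this production goes in M[C, 'num']
C → e , ,: PREDICT = { 'e' }

M[C, 'num'] = C → C e, C → num  (a multiply-defined cell — the grammar is not LL(1))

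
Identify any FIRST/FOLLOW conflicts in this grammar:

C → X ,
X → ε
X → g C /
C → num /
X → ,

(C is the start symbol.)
Yes. X → ',' with FOLLOW(X) on { ',' }

Nullable non-terminals: X.

X: nullable alternative(s) X → ε; FOLLOW(X) = { ',' }
  X → ε: FIRST \ {ε} = { } — this is the only nullable alternative, skip
  X → g C /: FIRST \ {ε} = { 'g' } — disjoint from FOLLOW(X)
  X → ,: FIRST \ {ε} = { ',' } — overlaps FOLLOW(X) on { ',' }: CONFLICT

C has no nullable alternative, so no FIRST/FOLLOW check is needed there.

So the grammar has 1 FIRST/FOLLOW conflict (marked CONFLICT above).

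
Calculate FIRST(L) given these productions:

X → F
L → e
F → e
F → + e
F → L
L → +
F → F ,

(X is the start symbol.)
To compute FIRST(L), examine every production with L on the left-hand side, reading each right-hand side left to right until a non-nullable symbol is reached.

From L → e:
  - e is a terminal: add 'e' and stop
From L → +:
  - '+' is a terminal: add '+' and stop

Collecting: FIRST(L) = { '+', 'e' }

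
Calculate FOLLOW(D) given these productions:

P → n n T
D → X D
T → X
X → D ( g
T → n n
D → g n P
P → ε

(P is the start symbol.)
{ '(' }

In D → X D: D is at the end; this adds FOLLOW(D) to itself — nothing new
In X → D ( g: D is followed by '(' g, add FIRST('(' g) \ {ε} = { '(' }

Taking the union: FOLLOW(D) = { '(' }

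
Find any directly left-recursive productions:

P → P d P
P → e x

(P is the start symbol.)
Direct left recursion occurs when N → N α for some non-terminal N (the right-hand side begins with the left-hand side itself).

P → P d P: LEFT RECURSIVE (starts with P)
P → e x: starts with e

The grammar has direct left recursion on: P.

Answer: Yes, P is left-recursive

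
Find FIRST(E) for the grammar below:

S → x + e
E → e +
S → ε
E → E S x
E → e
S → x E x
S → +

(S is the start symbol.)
To compute FIRST(E), examine every production with E on the left-hand side, reading each right-hand side left to right until a non-nullable symbol is reached.

From E → e +:
  - e is a terminal: add 'e' and stop
From E → E S x:
  - E is the symbol being defined: contributes nothing new
    E is not nullable, so stop
From E → e:
  - e is a terminal: add 'e' and stop

Collecting: FIRST(E) = { 'e' }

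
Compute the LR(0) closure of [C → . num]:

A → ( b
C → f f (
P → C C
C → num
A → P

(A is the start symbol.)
{ [C → . num] }

Start with: [C → . num]
The dot precedes the terminal num, so nothing is added.

CLOSURE = { [C → . num] }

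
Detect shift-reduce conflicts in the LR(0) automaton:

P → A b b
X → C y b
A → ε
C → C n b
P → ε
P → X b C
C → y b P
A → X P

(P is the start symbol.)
Yes — I0: [A → .] vs [C → . y b P]; I4: [A → .] vs [C → . y b P]; I6: [A → .] vs [C → . y b P]; I10: [P → X b C .] vs [C → C . n b]

Augment with P' → P and build the canonical LR(0) collection (I0 = CLOSURE({[P' → . P]}), then GOTO on every symbol after a dot until no new states appear). It has 17 states:
  I0: { [A → . X P], [A → .], [C → . C n b], [C → . y b P], [P → . A b b], [P → . X b C], [P → .], [P' → . P], [X → . C y b] }  — shift, 2 reduces
  I1: { [P → A . b b] }  — shift
  I2: { [C → C . n b], [X → C . y b] }  — shift
  I3: { [P' → P .] }  — accept
  I4: { [A → . X P], [A → .], [A → X . P], [C → . C n b], [C → . y b P], [P → . A b b], [P → . X b C], [P → .], [P → X . b C], [X → . C y b] }  — shift, 2 reduces
  I5: { [C → y . b P] }  — shift
  I6: { [A → . X P], [A → .], [C → . C n b], [C → . y b P], [C → y b . P], [P → . A b b], [P → . X b C], [P → .], [X → . C y b] }  — shift, 2 reduces
  I7: { [C → y b P .] }  — reduce
  I8: { [A → X P .] }  — reduce
  I9: { [C → . C n b], [C → . y b P], [P → X b . C] }  — shift
  I10: { [C → C . n b], [P → X b C .] }  — shift, reduce
  I11: { [C → C n . b] }  — shift
  I12: { [C → C n b .] }  — reduce
  I13: { [X → C y . b] }  — shift
  I14: { [X → C y b .] }  — reduce
  I15: { [P → A b . b] }  — shift
  I16: { [P → A b b .] }  — reduce

I0 contains reduce items [A → .], [P → .] and shift item [C → . y b P] — shift-reduce conflict.
I4 contains reduce items [A → .], [P → .] and shift items [C → . y b P], [P → X . b C] — shift-reduce conflict.
I6 contains reduce items [A → .], [P → .] and shift item [C → . y b P] — shift-reduce conflict.
I10 contains reduce item [P → X b C .] and shift item [C → C . n b] — shift-reduce conflict.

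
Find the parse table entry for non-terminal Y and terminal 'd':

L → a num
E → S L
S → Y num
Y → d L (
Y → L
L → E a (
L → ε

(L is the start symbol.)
To find M[Y, 'd'], we find productions for Y where 'd' is in the predict set (PREDICT(N → α) = (FIRST(α) \ {ε}) ∪ (FOLLOW(N) if α ⇒* ε)).

Relevant sets:
  FIRST(L) = { 'a', 'd', 'num', ε }
  FOLLOW(Y) = { 'num' }

Y → d L (: PREDICT = { 'd' }
  'd' is in predict set, so this production goes in M[Y, 'd']
Y → L: PREDICT = { 'a', 'd', 'num' }
  'd' is in predict set, so this production goes in M[Y, 'd']

M[Y, 'd'] = Y → d L (, Y → L  (a multiply-defined cell — the grammar is not LL(1))

Answer: Y → d L (, Y → L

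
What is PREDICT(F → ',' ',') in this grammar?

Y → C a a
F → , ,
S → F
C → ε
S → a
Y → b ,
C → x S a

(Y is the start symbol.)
{ ',' }

PREDICT(F → ',' ',') = (FIRST(RHS) \ {ε}) ∪ (FOLLOW(F) if ε ∈ FIRST(RHS), i.e. RHS ⇒* ε)
FIRST(',' ',') = { ',' }
ε ∉ FIRST(',' ','), so FOLLOW(F) is not added.
PREDICT(F → ',' ',') = { ',' }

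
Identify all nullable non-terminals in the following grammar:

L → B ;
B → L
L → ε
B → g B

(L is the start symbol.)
{ 'B', 'L' }

ε-productions: L → ε
So L is immediately nullable.
B → L: every symbol on the right is nullable, so B is nullable too.
Every non-terminal is now nullable.
Nullable = { 'B', 'L' }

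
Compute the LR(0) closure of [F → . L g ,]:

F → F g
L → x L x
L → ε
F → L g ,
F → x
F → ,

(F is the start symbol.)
To compute CLOSURE, for each item [A → α.Bβ] where B is a non-terminal, add [B → .γ] for all productions B → γ; repeat for the newly added items until nothing changes.

Start with: [F → . L g ,]
  [F → . L g ,] has the dot before L: add [L → . x L x], [L → .]
No further items can be added.

CLOSURE = { [F → . L g ,], [L → . x L x], [L → .] }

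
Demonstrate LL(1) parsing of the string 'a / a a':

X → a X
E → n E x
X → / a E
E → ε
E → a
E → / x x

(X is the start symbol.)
Stack is shown with the top on the left.

Stack    Input      Action
--------------------------
X $      a / a a $  output X → a X
a X $    a / a a $  match 'a'
X $      / a a $    output X → / a E
/ a E $  / a a $    match '/'
a E $    a a $      match 'a'
E $      a $        output E → a
a $      a $        match 'a'
$        $          accept

The string is accepted.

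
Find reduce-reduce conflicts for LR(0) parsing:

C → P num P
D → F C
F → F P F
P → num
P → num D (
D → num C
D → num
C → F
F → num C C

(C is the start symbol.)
Augment with C' → C and build the canonical LR(0) collection (I0 = CLOSURE({[C' → . C]}), then GOTO on every symbol after a dot until no new states appear). It has 24 states:
  I0: { [C → . F], [C → . P num P], [C' → . C], [F → . F P F], [F → . num C C], [P → . num D (], [P → . num] }  — shift
  I1: { [C' → C .] }  — accept
  I2: { [C → F .], [F → F . P F], [P → . num D (], [P → . num] }  — shift, reduce
  I3: { [C → P . num P] }  — shift
  I4: { [C → . F], [C → . P num P], [D → . F C], [D → . num C], [D → . num], [F → . F P F], [F → . num C C], [F → num . C C], [P → . num D (], [P → . num], [P → num . D (], [P → num .] }  — shift, reduce
  I5: { [C → . F], [C → . P num P], [F → . F P F], [F → . num C C], [F → num C . C], [P → . num D (], [P → . num] }  — shift
  I6: { [P → num D . (] }  — shift
  I7: { [C → . F], [C → . P num P], [C → F .], [D → F . C], [F → . F P F], [F → . num C C], [F → F . P F], [P → . num D (], [P → . num] }  — shift, reduce
  I8: { [C → . F], [C → . P num P], [D → . F C], [D → . num C], [D → . num], [D → num . C], [D → num .], [F → . F P F], [F → . num C C], [F → num . C C], [P → . num D (], [P → . num], [P → num . D (], [P → num .] }  — shift, 2 reduces
  I9: { [C → . F], [C → . P num P], [D → num C .], [F → . F P F], [F → . num C C], [F → num C . C], [P → . num D (], [P → . num] }  — shift, reduce
  I10: { [F → num C C .] }  — reduce
  I11: { [D → F C .] }  — reduce
  I12: { [C → P . num P], [F → . F P F], [F → . num C C], [F → F P . F] }  — shift
  I13: { [F → F . P F], [F → F P F .], [P → . num D (], [P → . num] }  — shift, reduce
  I14: { [C → . F], [C → . P num P], [C → P num . P], [F → . F P F], [F → . num C C], [F → num . C C], [P → . num D (], [P → . num] }  — shift
  I15: { [C → P . num P], [C → P num P .] }  — shift, reduce
  I16: { [C → P num . P], [P → . num D (], [P → . num] }  — shift
  I17: { [C → P num P .] }  — reduce
  I18: { [D → . F C], [D → . num C], [D → . num], [F → . F P F], [F → . num C C], [P → num . D (], [P → num .] }  — shift, reduce
  I19: { [C → . F], [C → . P num P], [D → F . C], [F → . F P F], [F → . num C C], [F → F . P F], [P → . num D (], [P → . num] }  — shift
  I20: { [C → . F], [C → . P num P], [D → num . C], [D → num .], [F → . F P F], [F → . num C C], [F → num . C C], [P → . num D (], [P → . num] }  — shift, reduce
  I21: { [F → . F P F], [F → . num C C], [F → F P . F] }  — shift
  I22: { [C → . F], [C → . P num P], [F → . F P F], [F → . num C C], [F → num . C C], [P → . num D (], [P → . num] }  — shift
  I23: { [P → num D ( .] }  — reduce

I8 contains complete items [D → num .], [P → num .] — reduce-reduce conflict.

Answer: Yes — I8: [D → num .] vs [P → num .]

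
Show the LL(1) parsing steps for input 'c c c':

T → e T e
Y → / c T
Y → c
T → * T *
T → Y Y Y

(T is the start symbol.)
LL(1) parsing maintains a stack (initially the start symbol over $) and the input. At each step: if the stack top is a terminal, match it against the current input token; if it is a non-terminal N, replace it with the RHS of M[N, lookahead] (the unique production whose predict set contains the lookahead).

Stack is shown with the top on the left.

Stack    Input    Action
------------------------
T $      c c c $  output T → Y Y Y
Y Y Y $  c c c $  output Y → c
c Y Y $  c c c $  match 'c'
Y Y $    c c $    output Y → c
c Y $    c c $    match 'c'
Y $      c $      output Y → c
c $      c $      match 'c'
$        $        accept

The string is accepted.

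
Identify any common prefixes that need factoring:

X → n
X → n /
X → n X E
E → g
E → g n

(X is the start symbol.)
Yes, X has productions with common prefix 'n'; E has productions with common prefix 'g'

Left-factoring is needed when two productions for the same non-terminal
share a common prefix on the right-hand side.

Productions for X:
  X → n
  X → n /
  X → n X E
Productions for E:
  E → g
  E → g n

Found common prefix 'n' in productions for X
Found common prefix 'g' in productions for E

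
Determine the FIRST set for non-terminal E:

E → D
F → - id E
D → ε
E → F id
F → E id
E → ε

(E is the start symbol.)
To compute FIRST(E), examine every production with E on the left-hand side, reading each right-hand side left to right until a non-nullable symbol is reached.

FIRST sets of the other non-terminals involved (by the same procedure, iterated to a fixed point):
  FIRST(D) = { ε }
  FIRST(F) = { '-', 'id' }

From E → D:
  - D is a non-terminal: add FIRST(D) \ {ε} = { }
    D is nullable and nothing follows, so the whole right-hand side can vanish: ε ∈ FIRST(E)
From E → F id:
  - F is a non-terminal: add FIRST(F) \ {ε} = { '-', 'id' }
    F is not nullable, so stop
From E → ε:
  - ε-production, so ε ∈ FIRST(E)

Collecting: FIRST(E) = { '-', 'id', ε }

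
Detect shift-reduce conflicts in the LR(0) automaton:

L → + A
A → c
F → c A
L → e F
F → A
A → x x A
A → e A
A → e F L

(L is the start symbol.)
A shift-reduce conflict occurs when an LR(0) state has both:
  - a complete (reduce) item [A → α .] (dot at the end), and
  - a shift item [B → β . c γ] (dot before a terminal).

Augment with L' → L and build the canonical LR(0) collection (I0 = CLOSURE({[L' → . L]}), then GOTO on every symbol after a dot until no new states appear). It has 17 states:
  I0: { [L → . + A], [L → . e F], [L' → . L] }  — shift
  I1: { [A → . c], [A → . e A], [A → . e F L], [A → . x x A], [L → + . A] }  — shift
  I2: { [L' → L .] }  — accept
  I3: { [A → . c], [A → . e A], [A → . e F L], [A → . x x A], [F → . A], [F → . c A], [L → e . F] }  — shift
  I4: { [F → A .] }  — reduce
  I5: { [L → e F .] }  — reduce
  I6: { [A → . c], [A → . e A], [A → . e F L], [A → . x x A], [A → c .], [F → c . A] }  — shift, reduce
  I7: { [A → . c], [A → . e A], [A → . e F L], [A → . x x A], [A → e . A], [A → e . F L], [F → . A], [F → . c A] }  — shift
  I8: { [A → x . x A] }  — shift
  I9: { [A → . c], [A → . e A], [A → . e F L], [A → . x x A], [A → x x . A] }  — shift
  I10: { [A → x x A .] }  — reduce
  I11: { [A → c .] }  — reduce
  I12: { [A → e A .], [F → A .] }  — 2 reduces
  I13: { [A → e F . L], [L → . + A], [L → . e F] }  — shift
  I14: { [A → e F L .] }  — reduce
  I15: { [F → c A .] }  — reduce
  I16: { [L → + A .] }  — reduce

I6 contains reduce item [A → c .] and shift items [A → . c], [A → . e A], [A → . e F L], [A → . x x A] — shift-reduce conflict.

Answer: Yes — I6: [A → c .] vs [A → . c]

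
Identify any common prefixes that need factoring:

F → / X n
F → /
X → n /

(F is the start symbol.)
Left-factoring is needed when two productions for the same non-terminal
share a common prefix on the right-hand side.

Productions for F:
  F → / X n
  F → /

Found common prefix '/' in productions for F

Answer: Yes, F has productions with common prefix '/'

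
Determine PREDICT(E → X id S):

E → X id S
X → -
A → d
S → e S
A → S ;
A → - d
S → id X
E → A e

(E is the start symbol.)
{ '-' }

PREDICT(E → X id S) = (FIRST(RHS) \ {ε}) ∪ (FOLLOW(E) if ε ∈ FIRST(RHS), i.e. RHS ⇒* ε)
FIRST(X) = { '-' }
FIRST(X id S) = { '-' }
ε ∉ FIRST(X id S), so FOLLOW(E) is not added.
PREDICT(E → X id S) = { '-' }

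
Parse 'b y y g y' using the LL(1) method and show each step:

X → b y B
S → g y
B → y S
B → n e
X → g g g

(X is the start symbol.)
LL(1) parsing maintains a stack (initially the start symbol over $) and the input. At each step: if the stack top is a terminal, match it against the current input token; if it is a non-terminal N, replace it with the RHS of M[N, lookahead] (the unique production whose predict set contains the lookahead).

Stack is shown with the top on the left.

Stack    Input        Action
----------------------------
X $      b y y g y $  output X → b y B
b y B $  b y y g y $  match 'b'
y B $    y y g y $    match 'y'
B $      y g y $      output B → y S
y S $    y g y $      match 'y'
S $      g y $        output S → g y
g y $    g y $        match 'g'
y $      y $          match 'y'
$        $            accept

The string is accepted.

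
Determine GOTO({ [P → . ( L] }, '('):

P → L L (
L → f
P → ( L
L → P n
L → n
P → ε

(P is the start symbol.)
GOTO(I, '(') = CLOSURE({ [A → αX.β] : [A → α.Xβ] ∈ I, X = '(' })

Items with dot before '(', with the dot advanced:
  [P → . ( L] → [P → ( . L]
Closure of the advanced items:
  [P → ( . L] has the dot before L: add [L → . f], [L → . P n], [L → . n]
  [L → . P n] has the dot before P: add [P → . L L (], [P → . ( L], [P → .]

GOTO = { [L → . P n], [L → . f], [L → . n], [P → ( . L], [P → . ( L], [P → . L L (], [P → .] }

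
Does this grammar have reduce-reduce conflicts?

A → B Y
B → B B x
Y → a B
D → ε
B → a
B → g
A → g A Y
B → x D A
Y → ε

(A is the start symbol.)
A reduce-reduce conflict occurs when an LR(0) state has two complete items [A → α .] and [B → β .] — both call for a reduction, and with no lookahead the parser cannot choose between them.

Augment with A' → A and build the canonical LR(0) collection (I0 = CLOSURE({[A' → . A]}), then GOTO on every symbol after a dot until no new states appear). It has 17 states:
  I0: { [A → . B Y], [A → . g A Y], [A' → . A], [B → . B B x], [B → . a], [B → . g], [B → . x D A] }  — shift
  I1: { [A' → A .] }  — accept
  I2: { [A → B . Y], [B → . B B x], [B → . a], [B → . g], [B → . x D A], [B → B . B x], [Y → . a B], [Y → .] }  — shift, reduce
  I3: { [B → a .] }  — reduce
  I4: { [A → . B Y], [A → . g A Y], [A → g . A Y], [B → . B B x], [B → . a], [B → . g], [B → . x D A], [B → g .] }  — shift, reduce
  I5: { [B → x . D A], [D → .] }  — reduce
  I6: { [A → . B Y], [A → . g A Y], [B → . B B x], [B → . a], [B → . g], [B → . x D A], [B → x D . A] }  — shift
  I7: { [B → x D A .] }  — reduce
  I8: { [A → g A . Y], [Y → . a B], [Y → .] }  — shift, reduce
  I9: { [A → g A Y .] }  — reduce
  I10: { [B → . B B x], [B → . a], [B → . g], [B → . x D A], [Y → a . B] }  — shift
  I11: { [B → . B B x], [B → . a], [B → . g], [B → . x D A], [B → B . B x], [Y → a B .] }  — shift, reduce
  I12: { [B → g .] }  — reduce
  I13: { [B → . B B x], [B → . a], [B → . g], [B → . x D A], [B → B . B x], [B → B B . x] }  — shift
  I14: { [B → B B x .], [B → x . D A], [D → .] }  — 2 reduces
  I15: { [A → B Y .] }  — reduce
  I16: { [B → . B B x], [B → . a], [B → . g], [B → . x D A], [B → a .], [Y → a . B] }  — shift, reduce

I14 contains complete items [B → B B x .], [D → .] — reduce-reduce conflict.

Answer: Yes — I14: [B → B B x .] vs [D → .]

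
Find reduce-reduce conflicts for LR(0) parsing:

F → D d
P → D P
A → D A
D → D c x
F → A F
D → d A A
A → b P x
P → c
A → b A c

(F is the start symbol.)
A reduce-reduce conflict occurs when an LR(0) state has two complete items [A → α .] and [B → β .] — both call for a reduction, and with no lookahead the parser cannot choose between them.

Augment with F' → F and build the canonical LR(0) collection (I0 = CLOSURE({[F' → . F]}), then GOTO on every symbol after a dot until no new states appear). It has 22 states:
  I0: { [A → . D A], [A → . b A c], [A → . b P x], [D → . D c x], [D → . d A A], [F → . A F], [F → . D d], [F' → . F] }  — shift
  I1: { [A → . D A], [A → . b A c], [A → . b P x], [D → . D c x], [D → . d A A], [F → . A F], [F → . D d], [F → A . F] }  — shift
  I2: { [A → . D A], [A → . b A c], [A → . b P x], [A → D . A], [D → . D c x], [D → . d A A], [D → D . c x], [F → D . d] }  — shift
  I3: { [F' → F .] }  — accept
  I4: { [A → . D A], [A → . b A c], [A → . b P x], [A → b . A c], [A → b . P x], [D → . D c x], [D → . d A A], [P → . D P], [P → . c] }  — shift
  I5: { [A → . D A], [A → . b A c], [A → . b P x], [D → . D c x], [D → . d A A], [D → d . A A] }  — shift
  I6: { [A → . D A], [A → . b A c], [A → . b P x], [D → . D c x], [D → . d A A], [D → d A . A] }  — shift
  I7: { [A → . D A], [A → . b A c], [A → . b P x], [A → D . A], [D → . D c x], [D → . d A A], [D → D . c x] }  — shift
  I8: { [A → D A .] }  — reduce
  I9: { [D → D c . x] }  — shift
  I10: { [D → D c x .] }  — reduce
  I11: { [D → d A A .] }  — reduce
  I12: { [A → b A . c] }  — shift
  I13: { [A → . D A], [A → . b A c], [A → . b P x], [A → D . A], [D → . D c x], [D → . d A A], [D → D . c x], [P → . D P], [P → . c], [P → D . P] }  — shift
  I14: { [A → b P . x] }  — shift
  I15: { [P → c .] }  — reduce
  I16: { [A → b P x .] }  — reduce
  I17: { [P → D P .] }  — reduce
  I18: { [D → D c . x], [P → c .] }  — shift, reduce
  I19: { [A → b A c .] }  — reduce
  I20: { [A → . D A], [A → . b A c], [A → . b P x], [D → . D c x], [D → . d A A], [D → d . A A], [F → D d .] }  — shift, reduce
  I21: { [F → A F .] }  — reduce

No state contains more than one complete item.

Answer: No reduce-reduce conflicts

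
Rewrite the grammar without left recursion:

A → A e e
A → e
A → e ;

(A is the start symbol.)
A → e A'
A → e ; A'
A' → e e A'
A' → ε

A is directly left-recursive. The standard transformation for
  A → A α₁ | ... | A α_m | β₁ | ... | β_n
is
  A  → β₁ A' | ... | β_n A'
  A' → α₁ A' | ... | α_m A' | ε

A → e becomes A → e A'
A → e ; becomes A → e ; A'
A → A e e becomes A' → e e A'
Add A' → ε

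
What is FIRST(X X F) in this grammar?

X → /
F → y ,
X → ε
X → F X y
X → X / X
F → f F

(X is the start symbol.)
{ '/', 'f', 'y' }

FIRST sets of the non-terminals involved (from the grammar, by fixed-point iteration):
  FIRST(X) = { '/', 'f', 'y', ε }
  FIRST(F) = { 'f', 'y' }

To compute FIRST(X X F), process the symbols left to right:
Symbol X is a non-terminal. Add FIRST(X) \ {ε} = { '/', 'f', 'y' }
X is nullable (ε ∈ FIRST(X)), continue to the next symbol.
Symbol X is a non-terminal. Add FIRST(X) \ {ε} = { '/', 'f', 'y' }
X is nullable (ε ∈ FIRST(X)), continue to the next symbol.
Symbol F is a non-terminal. Add FIRST(F) \ {ε} = { 'f', 'y' }
F is not nullable (ε ∉ FIRST(F)), so stop here.
FIRST(X X F) = { '/', 'f', 'y' }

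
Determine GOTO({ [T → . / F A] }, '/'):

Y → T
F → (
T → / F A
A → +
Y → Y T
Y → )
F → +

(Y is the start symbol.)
GOTO(I, '/') = CLOSURE({ [A → αX.β] : [A → α.Xβ] ∈ I, X = '/' })

Items with dot before '/', with the dot advanced:
  [T → . / F A] → [T → / . F A]
Closure of the advanced items:
  [T → / . F A] has the dot before F: add [F → . (], [F → . +]

GOTO = { [F → . (], [F → . +], [T → / . F A] }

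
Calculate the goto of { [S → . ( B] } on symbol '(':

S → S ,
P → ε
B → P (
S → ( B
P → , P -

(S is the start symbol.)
GOTO(I, '(') = CLOSURE({ [A → αX.β] : [A → α.Xβ] ∈ I, X = '(' })

Items with dot before '(', with the dot advanced:
  [S → . ( B] → [S → ( . B]
Closure of the advanced items:
  [S → ( . B] has the dot before B: add [B → . P (]
  [B → . P (] has the dot before P: add [P → .], [P → . , P -]

GOTO = { [B → . P (], [P → . , P -], [P → .], [S → ( . B] }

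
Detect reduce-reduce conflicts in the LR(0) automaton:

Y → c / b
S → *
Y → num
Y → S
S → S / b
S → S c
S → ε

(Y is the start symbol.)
A reduce-reduce conflict occurs when an LR(0) state has two complete items [A → α .] and [B → β .] — both call for a reduction, and with no lookahead the parser cannot choose between them.

Augment with Y' → Y and build the canonical LR(0) collection (I0 = CLOSURE({[Y' → . Y]}), then GOTO on every symbol after a dot until no new states appear). It has 11 states:
  I0: { [S → . *], [S → . S / b], [S → . S c], [S → .], [Y → . S], [Y → . c / b], [Y → . num], [Y' → . Y] }  — shift, reduce
  I1: { [S → * .] }  — reduce
  I2: { [S → S . / b], [S → S . c], [Y → S .] }  — shift, reduce
  I3: { [Y' → Y .] }  — accept
  I4: { [Y → c . / b] }  — shift
  I5: { [Y → num .] }  — reduce
  I6: { [Y → c / . b] }  — shift
  I7: { [Y → c / b .] }  — reduce
  I8: { [S → S / . b] }  — shift
  I9: { [S → S c .] }  — reduce
  I10: { [S → S / b .] }  — reduce

No state contains more than one complete item.

Answer: No reduce-reduce conflicts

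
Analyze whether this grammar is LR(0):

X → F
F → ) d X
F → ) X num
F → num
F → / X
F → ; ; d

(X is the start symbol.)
Yes, the grammar is LR(0)

Augment with X' → X and build the canonical LR(0) collection (I0 = CLOSURE({[X' → . X]}), then GOTO on every symbol after a dot until no new states appear). It has 14 states:
  I0: { [F → . ) X num], [F → . ) d X], [F → . / X], [F → . ; ; d], [F → . num], [X → . F], [X' → . X] }  — shift
  I1: { [F → ) . X num], [F → ) . d X], [F → . ) X num], [F → . ) d X], [F → . / X], [F → . ; ; d], [F → . num], [X → . F] }  — shift
  I2: { [F → . ) X num], [F → . ) d X], [F → . / X], [F → . ; ; d], [F → . num], [F → / . X], [X → . F] }  — shift
  I3: { [F → ; . ; d] }  — shift
  I4: { [X → F .] }  — reduce
  I5: { [X' → X .] }  — accept
  I6: { [F → num .] }  — reduce
  I7: { [F → ; ; . d] }  — shift
  I8: { [F → ; ; d .] }  — reduce
  I9: { [F → / X .] }  — reduce
  I10: { [F → ) X . num] }  — shift
  I11: { [F → ) d . X], [F → . ) X num], [F → . ) d X], [F → . / X], [F → . ; ; d], [F → . num], [X → . F] }  — shift
  I12: { [F → ) d X .] }  — reduce
  I13: { [F → ) X num .] }  — reduce

Every state is either a pure shift/goto state or contains exactly one complete item and nothing to shift — no conflicts. The grammar is LR(0).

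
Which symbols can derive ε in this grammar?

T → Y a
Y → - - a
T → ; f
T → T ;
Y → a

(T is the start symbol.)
A non-terminal is nullable if it can derive ε (the empty string): either it has an ε-production, or it has a production whose right-hand side consists entirely of nullable non-terminals.

There are no ε-productions, so no non-terminal can derive ε.
No non-terminals are nullable.

Answer: None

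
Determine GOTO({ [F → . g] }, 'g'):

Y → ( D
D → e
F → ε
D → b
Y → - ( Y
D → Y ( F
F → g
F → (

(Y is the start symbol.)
{ [F → g .] }

GOTO(I, 'g') = CLOSURE({ [A → αX.β] : [A → α.Xβ] ∈ I, X = 'g' })

Items with dot before 'g', with the dot advanced:
  [F → . g] → [F → g .]
Closure adds nothing (no advanced item has the dot before a non-terminal).

GOTO = { [F → g .] }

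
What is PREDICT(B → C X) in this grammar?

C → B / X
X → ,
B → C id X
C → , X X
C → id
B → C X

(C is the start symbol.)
PREDICT(B → C X) = (FIRST(RHS) \ {ε}) ∪ (FOLLOW(B) if ε ∈ FIRST(RHS), i.e. RHS ⇒* ε)
FIRST(C) = { ',', 'id' }
FIRST(C X) = { ',', 'id' }
ε ∉ FIRST(C X), so FOLLOW(B) is not added.
PREDICT(B → C X) = { ',', 'id' }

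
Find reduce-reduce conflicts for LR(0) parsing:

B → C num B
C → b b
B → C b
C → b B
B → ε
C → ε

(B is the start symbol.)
Augment with B' → B and build the canonical LR(0) collection (I0 = CLOSURE({[B' → . B]}), then GOTO on every symbol after a dot until no new states appear). It has 9 states:
  I0: { [B → . C b], [B → . C num B], [B → .], [B' → . B], [C → . b B], [C → . b b], [C → .] }  — shift, 2 reduces
  I1: { [B' → B .] }  — accept
  I2: { [B → C . b], [B → C . num B] }  — shift
  I3: { [B → . C b], [B → . C num B], [B → .], [C → . b B], [C → . b b], [C → .], [C → b . B], [C → b . b] }  — shift, 2 reduces
  I4: { [C → b B .] }  — reduce
  I5: { [B → . C b], [B → . C num B], [B → .], [C → . b B], [C → . b b], [C → .], [C → b . B], [C → b . b], [C → b b .] }  — shift, 3 reduces
  I6: { [B → C b .] }  — reduce
  I7: { [B → . C b], [B → . C num B], [B → .], [B → C num . B], [C → . b B], [C → . b b], [C → .] }  — shift, 2 reduces
  I8: { [B → C num B .] }  — reduce

I0 contains complete items [B → .], [C → .] — reduce-reduce conflict.
I3 contains complete items [B → .], [C → .] — reduce-reduce conflict.
I5 contains complete items [B → .], [C → .], [C → b b .] — reduce-reduce conflict.
I7 contains complete items [B → .], [C → .] — reduce-reduce conflict.

Answer: Yes — I0: [B → .] vs [C → .]; I3: [B → .] vs [C → .]; I5: [B → .] vs [C → .]; I7: [B → .] vs [C → .]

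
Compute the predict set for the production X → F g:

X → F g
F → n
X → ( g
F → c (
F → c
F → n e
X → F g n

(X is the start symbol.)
PREDICT(X → F g) = (FIRST(RHS) \ {ε}) ∪ (FOLLOW(X) if ε ∈ FIRST(RHS), i.e. RHS ⇒* ε)
FIRST(F) = { 'c', 'n' }
FIRST(F g) = { 'c', 'n' }
ε ∉ FIRST(F g), so FOLLOW(X) is not added.
PREDICT(X → F g) = { 'c', 'n' }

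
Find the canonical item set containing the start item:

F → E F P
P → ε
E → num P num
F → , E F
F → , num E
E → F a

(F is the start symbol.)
{ [E → . F a], [E → . num P num], [F → . , E F], [F → . , num E], [F → . E F P], [F' → . F] }

First, augment the grammar with F' → F
I₀ = CLOSURE({ [F' → . F] }):
  [F' → . F] has the dot before F: add [F → . E F P], [F → . , E F], [F → . , num E]
  [F → . E F P] has the dot before E: add [E → . num P num], [E → . F a]
No further items can be added.

I₀ = { [E → . F a], [E → . num P num], [F → . , E F], [F → . , num E], [F → . E F P], [F' → . F] }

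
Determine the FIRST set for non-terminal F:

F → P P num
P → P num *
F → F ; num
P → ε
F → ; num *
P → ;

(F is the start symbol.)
{ ';', 'num' }

To compute FIRST(F), examine every production with F on the left-hand side, reading each right-hand side left to right until a non-nullable symbol is reached.

FIRST sets of the other non-terminals involved (by the same procedure, iterated to a fixed point):
  FIRST(P) = { ';', 'num', ε }

From F → P P num:
  - P is a non-terminal: add FIRST(P) \ {ε} = { ';', 'num' }
    P is nullable, so continue to the next symbol
  - P is a non-terminal: add FIRST(P) \ {ε} = { ';', 'num' }
    P is nullable, so continue to the next symbol
  - num is a terminal: add 'num' and stop
From F → F ; num:
  - F is the symbol being defined: contributes nothing new
    F is not nullable, so stop
From F → ; num *:
  - ';' is a terminal: add ';' and stop

Collecting: FIRST(F) = { ';', 'num' }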